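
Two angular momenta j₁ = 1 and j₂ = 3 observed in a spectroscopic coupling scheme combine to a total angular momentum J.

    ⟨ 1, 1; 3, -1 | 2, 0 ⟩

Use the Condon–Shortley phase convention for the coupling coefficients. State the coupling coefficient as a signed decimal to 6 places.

j₁+j₂−J=2  J+j₁−j₂=0  J−j₁+j₂=4  j₁+j₂+J+1=7
(j₁±m₁, j₂±m₂, J±M) = (2,0,2,4,2,2)
P² = 128/7
sum k=0..0:
  [0] +1/8 = 1/8
S = 1/8
C² = P²·S² = 2/7 ; C = +0.534522

+0.534522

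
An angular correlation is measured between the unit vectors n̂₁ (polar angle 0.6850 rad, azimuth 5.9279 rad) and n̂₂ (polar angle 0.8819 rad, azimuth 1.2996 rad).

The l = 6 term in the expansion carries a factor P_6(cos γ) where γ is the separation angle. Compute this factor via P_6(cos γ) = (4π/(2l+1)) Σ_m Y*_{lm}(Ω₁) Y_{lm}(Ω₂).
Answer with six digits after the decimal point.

Term-by-term m-sum for l=6 (normalisation 4π/13 = 0.966644):
  term(m=-6) = (-0.002772, 0.001531)   from Y*(Ω₁)=(-0.016481, -0.026234), Y(Ω₂)=(0.005760, -0.102061)
  term(m=-5) = (-0.015636, -0.034971)   from Y*(Ω₁)=(-0.026823, -0.128599), Y(Ω₂)=(0.284904, -0.062161)
  term(m=-4) = (0.131819, -0.046090)   from Y*(Ω₁)=(0.047703, -0.316367), Y(Ω₂)=(0.203875, 0.385925)
  term(m=-3) = (0.031570, 0.122478)   from Y*(Ω₁)=(0.222289, -0.402162), Y(Ω₂)=(-0.200043, 0.189070)
  term(m=-2) = (0.045790, -0.007774)   from Y*(Ω₁)=(0.204953, -0.176367), Y(Ω₂)=(0.147118, 0.088666)
  term(m=-1) = (-0.006673, -0.079164)   from Y*(Ω₁)=(-0.212452, 0.078826), Y(Ω₂)=(-0.093917, 0.337776)
  term(m=+0) = (-0.027446, -0.000000)   from Y*(Ω₁)=(-0.349473, -0.000000), Y(Ω₂)=(0.078535, 0.000000)
  term(m=+1) = (-0.006673, 0.079164)   from Y*(Ω₁)=(0.212452, 0.078826), Y(Ω₂)=(0.093917, 0.337776)
  term(m=+2) = (0.045790, 0.007774)   from Y*(Ω₁)=(0.204953, 0.176367), Y(Ω₂)=(0.147118, -0.088666)
  term(m=+3) = (0.031570, -0.122478)   from Y*(Ω₁)=(-0.222289, -0.402162), Y(Ω₂)=(0.200043, 0.189070)
  term(m=+4) = (0.131819, 0.046090)   from Y*(Ω₁)=(0.047703, 0.316367), Y(Ω₂)=(0.203875, -0.385925)
  term(m=+5) = (-0.015636, 0.034971)   from Y*(Ω₁)=(0.026823, -0.128599), Y(Ω₂)=(-0.284904, -0.062161)
  term(m=+6) = (-0.002772, -0.001531)   from Y*(Ω₁)=(-0.016481, 0.026234), Y(Ω₂)=(0.005760, 0.102061)
Σ over m = (0.340750, 0.000000); ×(4π/13) → (0.329384, 0.000000). Real part: 0.329384

0.329384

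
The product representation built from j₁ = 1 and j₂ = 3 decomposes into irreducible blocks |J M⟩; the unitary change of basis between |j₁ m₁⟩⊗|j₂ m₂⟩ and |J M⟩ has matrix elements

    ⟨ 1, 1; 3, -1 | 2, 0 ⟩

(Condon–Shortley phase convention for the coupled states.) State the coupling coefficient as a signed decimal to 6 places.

triangle: 2!×0!×4!/7! = 48/5040
(j±m)!: 2!×0!×2!×4!×2!×2! = 384
prefactor² = (2J+1)×Δ×N² = 128/7
  k=0: +1/(0!×2!×0!×2!×0!×2!) = 1/8
Σ = 1/8  ⇒  CG² = 128/7×(1/8)² = 2/7
CG = +√(2/7) = +0.534522

+0.534522  (= +√(2/7))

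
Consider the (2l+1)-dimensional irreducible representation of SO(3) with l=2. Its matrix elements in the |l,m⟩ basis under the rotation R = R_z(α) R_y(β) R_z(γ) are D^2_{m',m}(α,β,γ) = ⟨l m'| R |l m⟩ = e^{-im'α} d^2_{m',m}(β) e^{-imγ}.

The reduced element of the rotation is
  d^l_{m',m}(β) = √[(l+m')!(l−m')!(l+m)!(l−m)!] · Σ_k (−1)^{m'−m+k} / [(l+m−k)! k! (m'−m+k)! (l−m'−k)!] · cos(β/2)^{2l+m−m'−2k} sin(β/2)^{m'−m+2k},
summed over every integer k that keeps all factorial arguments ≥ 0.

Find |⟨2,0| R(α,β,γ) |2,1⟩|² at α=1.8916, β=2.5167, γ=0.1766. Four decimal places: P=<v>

P=0.3377

First d^2_{0,1}(β=2.5167), then the phase factors e^{-i(0)α} and e^{-i(1)γ}:
Half-angle: c=0.307387, s=0.951584. N=√(2·2·6·1)=4.898979
k∈{1,2} keeps every argument non-negative
  k=1: (−1)^0·4.8990/(2)·0.3074^3·0.9516^1 = +0.067699
  k=2: (−1)^1·4.8990/(2)·0.3074^1·0.9516^3 = -0.648789
d^2_{0,1}(2.5167) = +0.067699 -0.648789 = -0.581091
|D^2_{0,1}|² = |d^2_{0,1}(β)|² = (-0.581091)² = 0.337666 (the z-rotation phases have unit modulus)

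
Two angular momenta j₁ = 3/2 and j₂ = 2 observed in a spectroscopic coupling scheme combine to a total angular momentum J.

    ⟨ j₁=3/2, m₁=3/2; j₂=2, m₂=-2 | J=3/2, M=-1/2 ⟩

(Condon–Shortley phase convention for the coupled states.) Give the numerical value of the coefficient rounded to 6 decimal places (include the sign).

triangle: 2!×1!×2!/6! = 4/720
(j±m)!: 3!×0!×0!×4!×1!×2! = 288
prefactor² = (2J+1)×Δ×N² = 32/5
  k=0: +1/(0!×2!×0!×0!×1!×2!) = 1/4
Σ = 1/4  ⇒  CG² = 32/5×(1/4)² = 2/5
CG = +√(2/5) = +0.632456

+0.632456  (= +√(2/5))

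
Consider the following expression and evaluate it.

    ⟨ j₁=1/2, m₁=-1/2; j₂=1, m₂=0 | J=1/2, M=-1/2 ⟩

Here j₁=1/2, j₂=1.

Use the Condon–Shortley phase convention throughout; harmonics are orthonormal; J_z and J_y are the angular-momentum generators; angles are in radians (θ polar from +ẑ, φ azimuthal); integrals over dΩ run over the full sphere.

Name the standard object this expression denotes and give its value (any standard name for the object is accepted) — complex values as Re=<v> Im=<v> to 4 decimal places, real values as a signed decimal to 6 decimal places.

Clebsch–Gordan coefficient, −√(1/3) ≈ -0.577350

This is a Clebsch–Gordan (vector-coupling) coefficient.
√[2·1!0!1!/3! · 0!1!1!1!0!1!] = √(1/3)
  +(−1)^1/∏(1,0,0,0,0,1)! = -1  (running -1)
⟨..|..⟩ = √(1/3)·(-1) = -0.577350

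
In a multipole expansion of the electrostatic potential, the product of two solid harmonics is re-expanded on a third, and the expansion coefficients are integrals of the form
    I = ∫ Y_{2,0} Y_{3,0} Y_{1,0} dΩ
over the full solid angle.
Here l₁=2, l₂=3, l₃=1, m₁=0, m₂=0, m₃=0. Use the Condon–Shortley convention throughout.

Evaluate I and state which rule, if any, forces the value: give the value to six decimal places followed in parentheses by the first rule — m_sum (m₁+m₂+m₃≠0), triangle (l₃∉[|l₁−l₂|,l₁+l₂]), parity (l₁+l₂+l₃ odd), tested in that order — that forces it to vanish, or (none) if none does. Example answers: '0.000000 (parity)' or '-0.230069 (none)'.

Checks pass: Σm=0; 6 even; l₃=1∈[1,5].
(2·2+1)(2·3+1)(2·1+1) = 105
Δ: 4! 0! 2! / 7! → 1/105
sum: t=2:+1/4 = 1/4
3j²(2 3 1; 0 0 0) = Δ·Π!·Σ² = 3/35  (sign -1)
(m-triple is (0,0,0) — same symbol as above.)
combine: 4πI² = 105·3/35·3/35 = 27/35
take √, sign +1: I = 0.24776670
No selection rule forces the value: the integral is nonzero (none).

0.247767 (none)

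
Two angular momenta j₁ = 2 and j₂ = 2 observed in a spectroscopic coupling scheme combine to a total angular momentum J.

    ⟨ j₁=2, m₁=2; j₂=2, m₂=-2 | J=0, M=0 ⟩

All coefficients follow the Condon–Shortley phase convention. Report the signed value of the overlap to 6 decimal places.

+√(1/5) = +0.447214

triangle: 4!×0!×0!/5! = 24/120
(j±m)!: 4!×0!×0!×4!×0!×0! = 576
prefactor² = (2J+1)×Δ×N² = 576/5
  k=0: +1/(0!×4!×0!×0!×0!×0!) = 1/24
Σ = 1/24  ⇒  CG² = 576/5×(1/24)² = 1/5
CG = +√(1/5) = +0.447214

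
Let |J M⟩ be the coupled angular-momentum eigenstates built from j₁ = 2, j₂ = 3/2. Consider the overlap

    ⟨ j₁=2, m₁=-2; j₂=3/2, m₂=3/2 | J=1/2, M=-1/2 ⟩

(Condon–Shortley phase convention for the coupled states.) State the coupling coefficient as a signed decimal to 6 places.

triangle: 3!×1!×0!/5! = 6/120
(j±m)!: 0!×4!×3!×0!×0!×1! = 144
prefactor² = (2J+1)×Δ×N² = 72/5
  k=3: −1/(3!×0!×1!×0!×0!×0!) = -1/6
Σ = -1/6  ⇒  CG² = 72/5×(-1/6)² = 2/5
CG = −√(2/5) = -0.632456

−√(2/5) = -0.632456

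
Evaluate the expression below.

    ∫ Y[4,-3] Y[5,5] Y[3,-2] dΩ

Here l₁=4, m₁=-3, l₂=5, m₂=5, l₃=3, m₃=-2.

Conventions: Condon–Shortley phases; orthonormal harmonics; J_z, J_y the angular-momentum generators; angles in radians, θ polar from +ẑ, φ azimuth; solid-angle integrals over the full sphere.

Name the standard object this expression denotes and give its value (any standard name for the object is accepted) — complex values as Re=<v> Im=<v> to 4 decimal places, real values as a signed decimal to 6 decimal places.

Gaunt coefficient, -0.212007

This is a Gaunt coefficient — the integral of a triple product of spherical harmonics over the sphere.
Checks pass: Σm=0; 12 even; l₃=3∈[1,9].
(2·4+1)(2·5+1)(2·3+1) = 693
Δ: 6! 2! 4! / 13! → 1/180180
sum: t=2:+1/576 t=3:−1/144 t=4:+1/576 = -1/288
3j²(4 5 3; 0 0 0) = Δ·Π!·Σ² = 20/1001  (sign +1)
sum: t=6:+1/17280 = 1/17280
3j²(4 5 3; -3 5 -2) = Δ·Π!·Σ² = 35/858  (sign -1)
combine: 4πI² = 693·20/1001·35/858 = 1050/1859
take √, sign -1: I = -0.21200691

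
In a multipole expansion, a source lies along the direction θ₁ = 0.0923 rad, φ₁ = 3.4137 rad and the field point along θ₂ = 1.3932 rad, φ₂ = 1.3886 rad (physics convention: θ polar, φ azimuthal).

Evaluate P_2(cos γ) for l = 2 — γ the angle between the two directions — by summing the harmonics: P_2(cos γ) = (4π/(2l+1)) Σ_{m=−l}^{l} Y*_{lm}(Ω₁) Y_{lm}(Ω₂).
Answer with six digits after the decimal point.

Expand P_2 via completeness: Σ_{m} conj(Y_{2,m}) at Ω₁ times Y_{2,m} at Ω₂ —
  term(m=-2) = (-0.000755, -0.000968)   from Y*(Ω₁)=(0.002807, 0.001699), Y(Ω₂)=(-0.349647, -0.133365)
  term(m=-1) = (-0.004180, 0.008558)   from Y*(Ω₁)=(-0.068293, -0.019056), Y(Ω₂)=(0.024340, -0.132111)
  term(m=+0) = (-0.178019, 0.000000)   from Y*(Ω₁)=(0.622745, -0.000000), Y(Ω₂)=(-0.285861, 0.000000)
  term(m=+1) = (-0.004180, -0.008558)   from Y*(Ω₁)=(0.068293, -0.019056), Y(Ω₂)=(-0.024340, -0.132111)
  term(m=+2) = (-0.000755, 0.000968)   from Y*(Ω₁)=(0.002807, -0.001699), Y(Ω₂)=(-0.349647, 0.133365)
Σ over m = (-0.187888, -0.000000); ×(4π/5) → (-0.472215, -0.000000). Real part: -0.472215

-0.472215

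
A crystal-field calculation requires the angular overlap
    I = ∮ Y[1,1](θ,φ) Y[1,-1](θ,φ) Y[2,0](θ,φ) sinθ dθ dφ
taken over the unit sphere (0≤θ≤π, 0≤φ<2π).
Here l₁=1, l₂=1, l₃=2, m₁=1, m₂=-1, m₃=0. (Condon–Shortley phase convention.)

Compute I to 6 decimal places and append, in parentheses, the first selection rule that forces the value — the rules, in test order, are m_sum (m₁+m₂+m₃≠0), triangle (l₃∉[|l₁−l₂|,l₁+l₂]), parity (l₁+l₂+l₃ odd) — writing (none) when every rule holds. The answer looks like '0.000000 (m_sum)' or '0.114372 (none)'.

0.126157 (none)

Rules hold: Σm=0, L=4 even, 0≤2≤2.
N = 3·3·5 = 45
Δ = 0!·2!·2!/5! = 1/30
Racah Σ t=0..0: t=0:+1/1 = 1/1
⇒ 3j(1 1 2; 0 0 0)² = 2/15, sgn +1
Racah Σ t=0..0: t=0:+1/4 = 1/4
⇒ 3j(1 1 2; 1 -1 0)² = 1/30, sgn +1
4πI² = N·(3j₀)²·(3jₘ)² = 1/5
I = +1·√(0.2/4π) = 0.12615663
No selection rule forces the value: the integral is nonzero (none).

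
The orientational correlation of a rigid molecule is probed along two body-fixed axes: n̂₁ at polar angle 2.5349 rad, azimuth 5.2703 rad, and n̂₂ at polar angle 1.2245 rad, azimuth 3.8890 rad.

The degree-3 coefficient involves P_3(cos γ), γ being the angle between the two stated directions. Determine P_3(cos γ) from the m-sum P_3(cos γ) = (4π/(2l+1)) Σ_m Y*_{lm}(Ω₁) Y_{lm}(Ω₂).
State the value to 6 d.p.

0.252676

Summing Y*_{l m}(θ₁,φ₁)·Y_{l m}(θ₂,φ₂) over m ∈ [−3, 3]; prefactor 4π/(2·3+1) = 1.795196:
  m=-3: (-0.076920, -0.007946) × (0.216021, 0.271869) = (-0.014456, -0.022629)  (running Σ = (-0.014456, -0.022629))
  m=-2: (0.119937, 0.245168) × (0.023298, -0.306031) = (0.077823, -0.030993)  (running Σ = (0.063367, -0.053621))
  m=-1: (0.231648, -0.371204) × (0.094534, -0.087611) = (-0.010623, -0.055386)  (running Σ = (0.052744, -0.109008))
  m=0: (-0.114852, -0.000000) × (-0.307027, 0.000000) = (0.035263, 0.000000)  (running Σ = (0.088007, -0.109008))
  m=1: (-0.231648, -0.371204) × (-0.094534, -0.087611) = (-0.010623, 0.055386)  (running Σ = (0.077384, -0.053621))
  m=2: (0.119937, -0.245168) × (0.023298, 0.306031) = (0.077823, 0.030993)  (running Σ = (0.155208, -0.022629))
  m=3: (0.076920, -0.007946) × (-0.216021, 0.271869) = (-0.014456, 0.022629)  (running Σ = (0.140751, -0.000000))
Total Σ_m = (0.140751, -0.000000). Multiply by 1.795196: (0.252676, -0.000000). P_3(cos γ) = 0.252676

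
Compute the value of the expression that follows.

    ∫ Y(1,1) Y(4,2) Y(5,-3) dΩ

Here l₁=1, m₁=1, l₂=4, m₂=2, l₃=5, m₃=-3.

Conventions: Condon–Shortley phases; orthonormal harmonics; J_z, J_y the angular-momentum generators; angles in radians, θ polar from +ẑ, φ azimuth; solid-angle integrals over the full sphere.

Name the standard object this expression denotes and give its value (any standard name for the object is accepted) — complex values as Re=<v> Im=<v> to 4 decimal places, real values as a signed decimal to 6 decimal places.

Gaunt coefficient, -0.259847

This is a Gaunt coefficient — the integral of a triple product of spherical harmonics over the sphere.
Rules hold: Σm=0, L=10 even, 3≤5≤5.
N = 3·9·11 = 297
Δ = 0!·2!·8!/11! = 1/495
Racah Σ t=0..0: t=0:+1/576 = 1/576
⇒ 3j(1 4 5; 0 0 0)² = 5/99, sgn -1
Racah Σ t=0..0: t=0:+1/2880 = 1/2880
⇒ 3j(1 4 5; 1 2 -3)² = 28/495, sgn +1
4πI² = N·(3j₀)²·(3jₘ)² = 28/33
I = -1·√(0.848485/4π) = -0.25984664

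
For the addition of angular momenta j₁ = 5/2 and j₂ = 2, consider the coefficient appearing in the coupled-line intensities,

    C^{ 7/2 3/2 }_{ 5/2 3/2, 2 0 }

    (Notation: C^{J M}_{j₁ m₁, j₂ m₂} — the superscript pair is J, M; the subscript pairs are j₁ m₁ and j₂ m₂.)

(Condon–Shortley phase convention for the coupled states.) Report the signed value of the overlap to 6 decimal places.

+0.534522  (= +√(2/7))

j₁+j₂−J=1  J+j₁−j₂=4  J−j₁+j₂=3  j₁+j₂+J+1=9
(j₁±m₁, j₂±m₂, J±M) = (4,1,2,2,5,2)
P² = 512/7
sum k=0..1:
  [0] +1/12 = 1/12
  [1] −1/48 = -1/48
S = 1/16
C² = P²·S² = 2/7 ; C = +0.534522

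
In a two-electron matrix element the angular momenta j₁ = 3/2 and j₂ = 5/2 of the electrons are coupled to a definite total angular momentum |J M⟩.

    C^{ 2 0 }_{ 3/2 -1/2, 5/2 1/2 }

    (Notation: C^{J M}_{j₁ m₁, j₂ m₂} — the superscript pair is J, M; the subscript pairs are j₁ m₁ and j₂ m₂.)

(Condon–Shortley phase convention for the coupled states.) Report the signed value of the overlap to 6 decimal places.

√[5·2!1!3!/7! · 1!2!3!2!2!2!] = √(8/7)
  +(−1)^1/∏(1,1,1,2,0,1)! = -1/2  (running -1/2)
  +(−1)^2/∏(2,0,0,1,1,2)! = 1/4  (running -1/4)
⟨..|..⟩ = √(8/7)·(-1/4) = -0.267261

−√(1/14) ≈ -0.267261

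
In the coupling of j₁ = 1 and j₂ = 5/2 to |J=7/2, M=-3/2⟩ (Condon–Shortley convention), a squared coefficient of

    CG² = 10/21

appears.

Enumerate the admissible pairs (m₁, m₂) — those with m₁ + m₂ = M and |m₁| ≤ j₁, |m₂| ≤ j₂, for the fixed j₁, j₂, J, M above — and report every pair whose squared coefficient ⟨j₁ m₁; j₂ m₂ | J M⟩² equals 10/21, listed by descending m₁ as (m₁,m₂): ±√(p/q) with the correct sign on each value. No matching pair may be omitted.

Admissible pairs with m₁+m₂ = M = -3/2: (-1,-1/2), (0,-3/2), (1,-5/2)
  (m₁,m₂)=(1,-5/2): CG² = 1/21, CG = +√(1/21)
  (m₁,m₂)=(0,-3/2): CG² = 10/21, CG = +√(10/21)   ← matches the target
  (m₁,m₂)=(-1,-1/2): CG² = 10/21, CG = +√(10/21)   ← matches the target
Pairs with CG² = 10/21: (0,-3/2): +√(10/21); (-1,-1/2): +√(10/21)

(0,-3/2): +√(10/21); (-1,-1/2): +√(10/21)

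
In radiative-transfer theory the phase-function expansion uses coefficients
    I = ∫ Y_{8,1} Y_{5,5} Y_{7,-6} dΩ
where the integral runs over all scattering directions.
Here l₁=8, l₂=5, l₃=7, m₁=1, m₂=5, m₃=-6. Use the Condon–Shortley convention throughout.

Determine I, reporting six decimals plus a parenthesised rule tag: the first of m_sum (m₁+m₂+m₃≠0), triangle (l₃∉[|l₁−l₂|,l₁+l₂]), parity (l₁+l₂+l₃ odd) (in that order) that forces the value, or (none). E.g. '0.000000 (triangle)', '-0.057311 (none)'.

Checks pass: Σm=0; 20 even; l₃=7∈[3,13].
(2·8+1)(2·5+1)(2·7+1) = 2805
Δ: 6! 10! 4! / 21! → 1/814773960
sum: t=1:−1/87091200 t=2:+1/4976640 t=3:−1/2073600 t=4:+1/4976640 t=5:−1/87091200 = -1/9676800
3j²(8 5 7; 0 0 0) = Δ·Π!·Σ² = 360/46189  (sign +1)
sum: t=6:+1/6270566400 = 1/6270566400
3j²(8 5 7; 1 5 -6) = Δ·Π!·Σ² = 5/3876  (sign -1)
combine: 4πI² = 2805·360/46189·5/3876 = 2250/79781
take √, sign -1: I = -0.04737362
No selection rule forces the value: the integral is nonzero (none).

-0.047374 (none)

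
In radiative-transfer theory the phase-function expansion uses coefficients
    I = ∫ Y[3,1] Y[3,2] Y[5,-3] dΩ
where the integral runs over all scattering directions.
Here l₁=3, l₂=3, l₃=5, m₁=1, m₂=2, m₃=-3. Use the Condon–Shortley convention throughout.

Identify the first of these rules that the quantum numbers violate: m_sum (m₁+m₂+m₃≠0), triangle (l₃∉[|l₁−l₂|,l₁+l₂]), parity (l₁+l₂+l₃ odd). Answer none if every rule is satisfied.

parity

azimuthal sum: 1 + 2 − 3 = 0  ✓
0 ≤ 5 ≤ 6 (triangle on l)  ✓
L = 3 + 3 + 5 = 11 (odd)  ✗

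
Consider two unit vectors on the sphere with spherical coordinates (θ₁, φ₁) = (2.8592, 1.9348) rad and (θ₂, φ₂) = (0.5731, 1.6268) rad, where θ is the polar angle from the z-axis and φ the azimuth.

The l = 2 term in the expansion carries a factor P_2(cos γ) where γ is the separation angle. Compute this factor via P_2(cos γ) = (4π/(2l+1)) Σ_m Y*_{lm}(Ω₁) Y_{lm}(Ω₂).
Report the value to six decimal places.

0.159268

Term-by-term m-sum for l=2 (normalisation 4π/5 = 2.513274):
  term(m=-2) = +0.002780+0.001968i   from Y*(Ω₁)=-0.022390-0.019957i, Y(Ω₂)=-0.112862+0.012695i
  term(m=-1) = -0.069345-0.022060i   from Y*(Ω₁)=+0.073606-0.193201i, Y(Ω₂)=-0.019702-0.351423i
  term(m=+0) = +0.196501+0.000000i   from Y*(Ω₁)=+0.557314-0.000000i, Y(Ω₂)=+0.352586+0.000000i
  term(m=+1) = -0.069345+0.022060i   from Y*(Ω₁)=-0.073606-0.193201i, Y(Ω₂)=+0.019702-0.351423i
  term(m=+2) = +0.002780-0.001968i   from Y*(Ω₁)=-0.022390+0.019957i, Y(Ω₂)=-0.112862-0.012695i
Total Σ_m = +0.063371-0.000000i. Multiply by 2.513274: +0.159268-0.000000i. P_2(cos γ) = 0.159268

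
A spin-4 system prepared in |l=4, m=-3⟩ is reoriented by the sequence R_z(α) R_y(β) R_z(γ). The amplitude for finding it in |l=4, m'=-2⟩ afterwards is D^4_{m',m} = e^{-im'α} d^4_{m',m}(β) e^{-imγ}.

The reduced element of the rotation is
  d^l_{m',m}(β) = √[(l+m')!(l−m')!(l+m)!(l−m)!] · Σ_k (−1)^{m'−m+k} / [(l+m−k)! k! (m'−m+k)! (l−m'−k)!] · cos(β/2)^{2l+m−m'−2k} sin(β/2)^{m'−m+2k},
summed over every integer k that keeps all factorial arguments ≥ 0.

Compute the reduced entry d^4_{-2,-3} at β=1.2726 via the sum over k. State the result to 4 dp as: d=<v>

d^4_{-2,-3}(β=1.2726) via the finite sum:
With c≡cos(β/2)=0.804300 and s≡sin(β/2)=0.594224, N=[2·720·1·5040]^{1/2}=2693.993318
Admissible k: 0..1 (factorial args all ≥0)
  k=0: (−1)^1·2693.9933/(720)·0.8043^7·0.5942^1 = -0.484105
  k=1: (−1)^2·2693.9933/(240)·0.8043^5·0.5942^3 = +0.792729
d^4_{-2,-3}(1.2726) = -0.484105 +0.792729 = +0.308624

d=0.3086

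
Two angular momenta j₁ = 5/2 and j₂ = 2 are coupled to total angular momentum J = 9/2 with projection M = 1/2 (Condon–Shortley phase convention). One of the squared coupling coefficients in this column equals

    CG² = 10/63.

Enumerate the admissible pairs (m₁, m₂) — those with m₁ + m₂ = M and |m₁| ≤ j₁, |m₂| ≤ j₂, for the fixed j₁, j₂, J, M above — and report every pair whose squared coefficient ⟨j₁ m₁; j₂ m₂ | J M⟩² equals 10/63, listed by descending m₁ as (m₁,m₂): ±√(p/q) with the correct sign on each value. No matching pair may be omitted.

(3/2,-1): +√(10/63)

Admissible pairs with m₁+m₂ = M = 1/2: (-3/2,2), (-1/2,1), (1/2,0), (3/2,-1), (5/2,-2)
  (m₁,m₂)=(5/2,-2): CG² = 1/126, CG = +√(1/126)
  (m₁,m₂)=(3/2,-1): CG² = 10/63, CG = +√(10/63)   ← matches the target
  (m₁,m₂)=(1/2,0): CG² = 10/21, CG = +√(10/21)
  (m₁,m₂)=(-1/2,1): CG² = 20/63, CG = +√(20/63)
  (m₁,m₂)=(-3/2,2): CG² = 5/126, CG = +√(5/126)
Pairs with CG² = 10/63: (3/2,-1): +√(10/63)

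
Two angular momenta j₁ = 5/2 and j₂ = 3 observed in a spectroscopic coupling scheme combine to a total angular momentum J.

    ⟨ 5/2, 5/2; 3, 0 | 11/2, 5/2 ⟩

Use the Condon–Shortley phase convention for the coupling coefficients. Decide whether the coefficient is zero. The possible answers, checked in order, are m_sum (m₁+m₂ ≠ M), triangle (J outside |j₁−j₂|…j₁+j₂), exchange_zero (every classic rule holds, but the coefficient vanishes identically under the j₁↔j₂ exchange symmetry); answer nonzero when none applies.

m-sum: m₁+m₂ = 5/2+0 = 5/2, M = 5/2  ✓
triangle: |j₁−j₂| = 1/2 ≤ J = 11/2 ≤ j₁+j₂ = 11/2  ✓
exchange: j₁≠j₂ or m₁≠m₂ — the exchange symmetry imposes no constraint here
value check: CG = +√(4/33) = +0.348155 ≠ 0

nonzero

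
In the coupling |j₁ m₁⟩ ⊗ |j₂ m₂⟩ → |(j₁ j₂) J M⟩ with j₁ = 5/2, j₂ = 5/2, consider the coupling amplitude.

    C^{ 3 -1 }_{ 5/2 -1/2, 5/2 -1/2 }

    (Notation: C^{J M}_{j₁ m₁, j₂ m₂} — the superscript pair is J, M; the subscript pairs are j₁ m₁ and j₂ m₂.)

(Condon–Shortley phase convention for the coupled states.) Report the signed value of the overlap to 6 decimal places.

j₁+j₂−J=2  J+j₁−j₂=3  J−j₁+j₂=3  j₁+j₂+J+1=9
(j₁±m₁, j₂±m₂, J±M) = (2,3,2,3,2,4)
P² = 48/5
sum k=0..2:
  [0] +1/24 = 1/24
  [1] −1/4 = -1/4
  [2] +1/24 = 1/24
S = -1/6
C² = P²·S² = 4/15 ; C = -0.516398

−√(4/15) = -0.516398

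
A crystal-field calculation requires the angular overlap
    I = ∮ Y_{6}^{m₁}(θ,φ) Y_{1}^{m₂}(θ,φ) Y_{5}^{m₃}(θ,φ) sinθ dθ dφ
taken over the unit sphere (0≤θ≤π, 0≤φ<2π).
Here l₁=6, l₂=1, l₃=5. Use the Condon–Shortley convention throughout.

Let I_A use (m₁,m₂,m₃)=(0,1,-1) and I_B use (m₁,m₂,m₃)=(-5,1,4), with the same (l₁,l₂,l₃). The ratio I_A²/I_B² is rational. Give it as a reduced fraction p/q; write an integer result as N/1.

Shared (l₁,l₂,l₃)=(6,1,5): N and (l;000)² cancel in I_A²/I_B².
A: Δ = 2!·10!·0!/13! = 1/858; Racah Σ t=2..2: t=2:+1/34560 = 1/34560; ⇒ 3j(6 1 5; 0 1 -1)² = 5/286, sgn +1
B: Δ = 2!·10!·0!/13! = 1/858; Racah Σ t=2..2: t=2:+1/725760 = 1/725760; ⇒ 3j(6 1 5; -5 1 4)² = 5/78, sgn -1
I_A²/I_B² = (5/286)/(5/78) = 3/11

3/11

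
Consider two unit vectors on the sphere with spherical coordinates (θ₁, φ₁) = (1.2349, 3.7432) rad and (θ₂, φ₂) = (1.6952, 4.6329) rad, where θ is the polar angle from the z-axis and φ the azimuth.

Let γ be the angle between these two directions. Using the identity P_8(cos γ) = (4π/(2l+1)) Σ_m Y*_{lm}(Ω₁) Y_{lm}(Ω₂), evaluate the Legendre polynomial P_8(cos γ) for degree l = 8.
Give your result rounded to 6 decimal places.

0.070116

Summing Y*_{l m}(θ₁,φ₁)·Y_{l m}(θ₂,φ₂) over m ∈ [−8, 8]; prefactor 4π/(2·8+1) = 0.739198:
  m=-8: (0.03263 - 0.32372j) × (0.38972 + 0.28770j) = 0.10585 - 0.11677j  (running Σ = 0.10585 - 0.11677j)
  m=-7: (0.21829 + 0.39850j) × (-0.12797 + 0.20575j) = -0.10993 - 0.00608j  (running Σ = -0.00407 - 0.12286j)
  m=-6: (-0.14981 - 0.07573j) × (0.24548 + 0.12685j) = -0.02717 - 0.03759j  (running Σ = -0.03124 - 0.16045j)
  m=-5: (-0.27305 + 0.03669j) × (-0.10403 + 0.24781j) = 0.01931 - 0.07148j  (running Σ = -0.01193 - 0.23193j)
  m=-4: (0.21083 - 0.19064j) × (0.19161 + 0.06306j) = 0.05242 - 0.02323j  (running Σ = 0.04049 - 0.25516j)
  m=-3: (0.03571 - 0.14979j) × (-0.06526 + 0.26844j) = 0.03788 + 0.01936j  (running Σ = 0.07837 - 0.23580j)
  m=-2: (0.11166 + 0.28996j) × (0.16472 + 0.02641j) = 0.01073 + 0.05071j  (running Σ = 0.08910 - 0.18509j)
  m=-1: (0.08051 + 0.05527j) × (-0.02209 + 0.27734j) = -0.01711 + 0.02111j  (running Σ = 0.07200 - 0.16399j)
  m=0: (-0.31441 + 0.00000j) × (0.15629 + 0.00000j) = -0.04914 + 0.00000j  (running Σ = 0.02286 - 0.16399j)
  m=1: (-0.08051 + 0.05527j) × (0.02209 + 0.27734j) = -0.01711 - 0.02111j  (running Σ = 0.00575 - 0.18509j)
  m=2: (0.11166 - 0.28996j) × (0.16472 - 0.02641j) = 0.01073 - 0.05071j  (running Σ = 0.01648 - 0.23580j)
  m=3: (-0.03571 - 0.14979j) × (0.06526 + 0.26844j) = 0.03788 - 0.01936j  (running Σ = 0.05436 - 0.25516j)
  m=4: (0.21083 + 0.19064j) × (0.19161 - 0.06306j) = 0.05242 + 0.02323j  (running Σ = 0.10678 - 0.23193j)
  m=5: (0.27305 + 0.03669j) × (0.10403 + 0.24781j) = 0.01931 + 0.07148j  (running Σ = 0.12610 - 0.16045j)
  m=6: (-0.14981 + 0.07573j) × (0.24548 - 0.12685j) = -0.02717 + 0.03759j  (running Σ = 0.09893 - 0.12286j)
  m=7: (-0.21829 + 0.39850j) × (0.12797 + 0.20575j) = -0.10993 + 0.00608j  (running Σ = -0.01100 - 0.11677j)
  m=8: (0.03263 + 0.32372j) × (0.38972 - 0.28770j) = 0.10585 + 0.11677j  (running Σ = 0.09485 + 0.00000j)
Σ over m = 0.09485 + 0.00000j; ×(4π/17) → 0.07012 + 0.00000j. Real part: 0.070116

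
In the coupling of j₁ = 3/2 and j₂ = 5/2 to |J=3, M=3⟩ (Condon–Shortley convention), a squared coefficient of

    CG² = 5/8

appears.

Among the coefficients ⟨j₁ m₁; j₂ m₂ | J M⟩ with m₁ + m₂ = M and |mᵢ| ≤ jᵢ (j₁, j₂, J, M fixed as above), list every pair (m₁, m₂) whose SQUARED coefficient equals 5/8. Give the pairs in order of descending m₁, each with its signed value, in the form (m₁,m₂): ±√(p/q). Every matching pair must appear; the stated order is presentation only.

Admissible pairs with m₁+m₂ = M = 3: (1/2,5/2), (3/2,3/2)
  (m₁,m₂)=(3/2,3/2): CG² = 3/8, CG = +√(3/8)
  (m₁,m₂)=(1/2,5/2): CG² = 5/8, CG = −√(5/8)   ← matches the target
Pairs with CG² = 5/8: (1/2,5/2): −√(5/8)

(1/2,5/2): −√(5/8)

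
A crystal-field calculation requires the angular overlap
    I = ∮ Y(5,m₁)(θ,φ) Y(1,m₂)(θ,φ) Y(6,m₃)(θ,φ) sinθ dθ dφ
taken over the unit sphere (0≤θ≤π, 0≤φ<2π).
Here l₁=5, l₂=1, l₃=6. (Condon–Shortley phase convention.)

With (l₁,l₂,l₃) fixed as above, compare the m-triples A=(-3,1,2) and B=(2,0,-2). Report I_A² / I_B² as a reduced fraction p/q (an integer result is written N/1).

3/16

Shared (l₁,l₂,l₃)=(5,1,6): N and (l;000)² cancel in I_A²/I_B².
A: Δ = 0!·10!·2!/13! = 1/858; Racah Σ t=0..0: t=0:+1/161280 = 1/161280; ⇒ 3j(5 1 6; -3 1 2)² = 1/143, sgn +1
B: Δ = 0!·10!·2!/13! = 1/858; Racah Σ t=0..0: t=0:+1/30240 = 1/30240; ⇒ 3j(5 1 6; 2 0 -2)² = 16/429, sgn +1
I_A²/I_B² = (1/143)/(16/429) = 3/16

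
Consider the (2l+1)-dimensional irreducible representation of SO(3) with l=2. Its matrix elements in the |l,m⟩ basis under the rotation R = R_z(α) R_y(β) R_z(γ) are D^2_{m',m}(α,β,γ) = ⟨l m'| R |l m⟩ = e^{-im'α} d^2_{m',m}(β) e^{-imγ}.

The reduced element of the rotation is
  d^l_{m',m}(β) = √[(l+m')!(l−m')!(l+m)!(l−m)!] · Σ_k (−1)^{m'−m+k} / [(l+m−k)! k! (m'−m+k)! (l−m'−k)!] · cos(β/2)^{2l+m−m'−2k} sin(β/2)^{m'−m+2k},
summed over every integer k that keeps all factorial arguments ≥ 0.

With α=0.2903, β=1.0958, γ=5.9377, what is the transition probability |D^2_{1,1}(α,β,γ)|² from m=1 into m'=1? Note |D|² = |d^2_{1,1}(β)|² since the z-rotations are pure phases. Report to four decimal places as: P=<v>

P=0.0039

First d^2_{1,1}(β=1.0958), then the phase factors e^{-i(1)α} and e^{-i(1)γ}:
With c≡cos(β/2)=0.853620 and s≡sin(β/2)=0.520896, N=[6·1·6·1]^{1/2}=6.000000
k: max(0,(1)−(1))=0 … min(2+(1),2−(1))=1
  k=0: (−1)^0·6.0000/(6)·0.8536^4·0.5209^0 = +0.530956
  k=1: (−1)^1·6.0000/(2)·0.8536^2·0.5209^2 = -0.593133
d^2_{1,1}(1.0958) = +0.530956 -0.593133 = -0.062177
|D^2_{1,1}|² = |d^2_{1,1}(β)|² = (-0.062177)² = 0.003866 (the z-rotation phases have unit modulus)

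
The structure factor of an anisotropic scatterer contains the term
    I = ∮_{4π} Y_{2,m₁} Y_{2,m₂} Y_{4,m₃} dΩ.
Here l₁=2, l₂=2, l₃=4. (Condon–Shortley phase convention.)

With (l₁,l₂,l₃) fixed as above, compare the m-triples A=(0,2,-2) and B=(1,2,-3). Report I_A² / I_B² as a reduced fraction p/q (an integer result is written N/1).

3/7

Shared (l₁,l₂,l₃)=(2,2,4): N and (l;000)² cancel in I_A²/I_B².
A: Δ = 0!·4!·4!/9! = 1/630; Racah Σ t=0..0: t=0:+1/96 = 1/96; ⇒ 3j(2 2 4; 0 2 -2)² = 1/42, sgn +1
B: Δ = 0!·4!·4!/9! = 1/630; Racah Σ t=0..0: t=0:+1/144 = 1/144; ⇒ 3j(2 2 4; 1 2 -3)² = 1/18, sgn -1
I_A²/I_B² = (1/42)/(1/18) = 3/7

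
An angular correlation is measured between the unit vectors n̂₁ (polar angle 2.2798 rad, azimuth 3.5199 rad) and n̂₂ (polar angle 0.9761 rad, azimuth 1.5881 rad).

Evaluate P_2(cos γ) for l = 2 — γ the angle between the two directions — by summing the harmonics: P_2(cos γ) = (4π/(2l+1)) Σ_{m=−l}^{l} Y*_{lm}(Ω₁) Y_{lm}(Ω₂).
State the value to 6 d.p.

0.016567

Term-by-term m-sum for l=2 (normalisation 4π/5 = 2.513274):
  m=-2: (0.161817, 0.152760) × (-0.264869, 0.009170) = (-0.044261, -0.038977)  (running Σ = (-0.044261, -0.038977))
  m=-1: (0.354779, 0.141008) × (-0.006203, -0.358464) = (0.048345, -0.128050)  (running Σ = (0.004084, -0.167028))
  m=0: (0.085694, -0.000000) × (-0.018399, 0.000000) = (-0.001577, 0.000000)  (running Σ = (0.002508, -0.167028))
  m=1: (-0.354779, 0.141008) × (0.006203, -0.358464) = (0.048345, 0.128050)  (running Σ = (0.050853, -0.038977))
  m=2: (0.161817, -0.152760) × (-0.264869, -0.009170) = (-0.044261, 0.038977)  (running Σ = (0.006592, 0.000000))
Total Σ_m = (0.006592, 0.000000). Multiply by 2.513274: (0.016567, 0.000000). P_2(cos γ) = 0.016567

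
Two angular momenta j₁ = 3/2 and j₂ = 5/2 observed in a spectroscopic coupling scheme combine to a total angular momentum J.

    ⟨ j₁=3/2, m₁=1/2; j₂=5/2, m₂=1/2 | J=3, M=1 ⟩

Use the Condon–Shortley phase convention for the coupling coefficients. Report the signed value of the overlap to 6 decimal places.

triangle: 1!×2!×4!/8! = 48/40320
(j±m)!: 2!×1!×3!×2!×4!×2! = 1152
prefactor² = (2J+1)×Δ×N² = 48/5
  k=0: +1/(0!×1!×1!×3!×1!×1!) = 1/6
  k=1: −1/(1!×0!×0!×2!×2!×2!) = -1/8
Σ = 1/24  ⇒  CG² = 48/5×(1/24)² = 1/60
CG = +√(1/60) = +0.129099

+0.129099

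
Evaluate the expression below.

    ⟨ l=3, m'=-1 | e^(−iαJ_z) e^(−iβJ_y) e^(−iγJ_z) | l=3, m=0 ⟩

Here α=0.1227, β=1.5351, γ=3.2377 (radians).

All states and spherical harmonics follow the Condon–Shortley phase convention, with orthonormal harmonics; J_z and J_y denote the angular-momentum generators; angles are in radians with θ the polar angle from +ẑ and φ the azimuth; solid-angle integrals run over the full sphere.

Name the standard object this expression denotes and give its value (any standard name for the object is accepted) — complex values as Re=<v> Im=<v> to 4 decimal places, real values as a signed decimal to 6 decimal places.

Wigner D-matrix element, Re=-0.4267 Im=-0.0526

This is a Wigner D-matrix element — the rotation-matrix element ⟨l m'| R(α,β,γ) |l m⟩ in the angular-momentum basis.
D^3_{-1,0}(0.1227,1.5351,3.2377) = e^{-i·-1·0.1227}·d^3_{-1,0}(1.5351)·e^{-i·0·3.2377}. Compute d first:
c=cos(1.535100/2)=0.719614, s=sin(1.535100/2)=0.694374; N=√[2·24·6·6]=41.569219
k: max(0,(0)−(-1))=1 … min(3+(0),3−(-1))=3
  k=1: (−1)^0·41.5692/(12)·0.7196^5·0.6944^1 = +0.464176
  k=2: (−1)^1·41.5692/(4)·0.7196^3·0.6944^3 = -1.296557
  k=3: (−1)^2·41.5692/(12)·0.7196^1·0.6944^5 = +0.402400
d^3_{-1,0}(1.5351) = +0.464176 -1.296557 +0.402400 = -0.429981
Phases: e^{-i·(-1)·0.1227}=+0.992482+0.122392i, e^{-i·(0)·3.2377}=+1.000000+0.000000i ⇒ D=-0.426748-0.052626i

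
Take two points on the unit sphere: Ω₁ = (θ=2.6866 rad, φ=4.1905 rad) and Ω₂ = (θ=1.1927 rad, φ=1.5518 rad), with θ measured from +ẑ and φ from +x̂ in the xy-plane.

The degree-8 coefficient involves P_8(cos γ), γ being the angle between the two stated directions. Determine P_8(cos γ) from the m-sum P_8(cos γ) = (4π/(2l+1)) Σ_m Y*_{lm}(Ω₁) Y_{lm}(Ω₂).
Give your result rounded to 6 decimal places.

0.314847

Term-by-term m-sum for l=8 (normalisation 4π/17 = 0.739198):
  m=-8: (-0.00037 + 0.00062j) × (0.28356 + 0.04343j) = -0.00013 + 0.00016j  (running Σ = -0.00013 + 0.00016j)
  m=-7: (0.00287 + 0.00511j) × (-0.06043 + 0.45175j) = -0.00248 + 0.00099j  (running Σ = -0.00261 + 0.00115j)
  m=-6: (0.03010 + 0.00031j) × (-0.25160 - 0.02880j) = -0.00756 - 0.00094j  (running Σ = -0.01018 + 0.00020j)
  m=-5: (0.05529 - 0.09391j) × (-0.01887 + 0.19805j) = 0.01756 + 0.01272j  (running Σ = 0.00738 + 0.01292j)
  m=-4: (-0.13926 - 0.24505j) × (-0.33621 - 0.02560j) = 0.04055 + 0.08595j  (running Σ = 0.04792 + 0.09888j)
  m=-3: (-0.49356 - 0.00253j) × (-0.00267 + 0.04681j) = 0.00144 - 0.02310j  (running Σ = 0.04936 + 0.07578j)
  m=-2: (-0.23959 + 0.41172j) × (-0.33500 - 0.01273j) = 0.08550 - 0.13487j  (running Σ = 0.13486 - 0.05909j)
  m=-1: (-0.00685 - 0.01191j) × (0.00034 - 0.01813j) = -0.00022 + 0.00012j  (running Σ = 0.13465 - 0.05897j)
  m=0: (-0.47631 + 0.00000j) × (-0.32885 + 0.00000j) = 0.15664 + 0.00000j  (running Σ = 0.29128 - 0.05897j)
  m=1: (0.00685 - 0.01191j) × (-0.00034 - 0.01813j) = -0.00022 - 0.00012j  (running Σ = 0.29107 - 0.05909j)
  m=2: (-0.23959 - 0.41172j) × (-0.33500 + 0.01273j) = 0.08550 + 0.13487j  (running Σ = 0.37657 + 0.07578j)
  m=3: (0.49356 - 0.00253j) × (0.00267 + 0.04681j) = 0.00144 + 0.02310j  (running Σ = 0.37801 + 0.09888j)
  m=4: (-0.13926 + 0.24505j) × (-0.33621 + 0.02560j) = 0.04055 - 0.08595j  (running Σ = 0.41855 + 0.01292j)
  m=5: (-0.05529 - 0.09391j) × (0.01887 + 0.19805j) = 0.01756 - 0.01272j  (running Σ = 0.43611 + 0.00020j)
  m=6: (0.03010 - 0.00031j) × (-0.25160 + 0.02880j) = -0.00756 + 0.00094j  (running Σ = 0.42854 + 0.00115j)
  m=7: (-0.00287 + 0.00511j) × (0.06043 + 0.45175j) = -0.00248 - 0.00099j  (running Σ = 0.42606 + 0.00016j)
  m=8: (-0.00037 - 0.00062j) × (0.28356 - 0.04343j) = -0.00013 - 0.00016j  (running Σ = 0.42593 - 0.00000j)
Accumulated sum 0.42593 - 0.00000j; after 4π/(2l+1) scaling, 0.31485 - 0.00000j ⇒ P_8 = 0.314847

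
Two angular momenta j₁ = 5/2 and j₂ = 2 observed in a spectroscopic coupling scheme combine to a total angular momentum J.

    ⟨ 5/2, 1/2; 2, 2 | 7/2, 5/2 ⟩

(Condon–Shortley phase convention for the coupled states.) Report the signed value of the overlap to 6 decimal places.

triangle: 1!*4!*3!/9! = 144/362880
(j±m)!: 3!*2!*4!*0!*6!*1! = 207360
prefactor² = (2J+1)*Δ*N² = 4608/7
  k=1: −1/(1!*0!*1!*3!*3!*0!) = -1/36
Σ = -1/36  ⇒  CG² = 4608/7*(-1/36)² = 32/63
CG = −√(32/63) = -0.712697

−√(32/63) = -0.712697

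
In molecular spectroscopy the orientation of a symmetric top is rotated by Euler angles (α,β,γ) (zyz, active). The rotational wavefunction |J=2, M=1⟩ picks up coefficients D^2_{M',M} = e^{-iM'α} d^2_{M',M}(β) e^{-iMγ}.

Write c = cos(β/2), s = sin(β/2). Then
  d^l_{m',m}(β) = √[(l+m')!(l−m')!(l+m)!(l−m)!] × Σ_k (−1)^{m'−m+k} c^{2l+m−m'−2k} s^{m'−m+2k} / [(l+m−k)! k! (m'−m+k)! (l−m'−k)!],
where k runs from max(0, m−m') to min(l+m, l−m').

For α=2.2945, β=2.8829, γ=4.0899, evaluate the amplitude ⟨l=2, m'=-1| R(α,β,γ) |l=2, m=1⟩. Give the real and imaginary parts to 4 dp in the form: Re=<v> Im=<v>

Split into d^2_{-1,1}(β=2.8829) × two z-phases.
c=cos(2.882900/2)=0.128986, s=sin(2.882900/2)=0.991646; N=√[1·6·6·1]=6.000000
Admissible k: 2..3 (factorial args all ≥0)
  k=2: (−1)^0·6.0000/(2)·0.1290^2·0.9916^2 = +0.049082
  k=3: (−1)^1·6.0000/(6)·0.1290^0·0.9916^4 = -0.967002
d^2_{-1,1}(2.8829) = +0.049082 -0.967002 = -0.917920
Phases: e^{-i·(-1)·2.2945}=-0.662165+0.749358i, e^{-i·(1)·4.0899}=-0.583059+0.812430i ⇒ D=+0.204439+0.894864i

Re=0.2044 Im=0.8949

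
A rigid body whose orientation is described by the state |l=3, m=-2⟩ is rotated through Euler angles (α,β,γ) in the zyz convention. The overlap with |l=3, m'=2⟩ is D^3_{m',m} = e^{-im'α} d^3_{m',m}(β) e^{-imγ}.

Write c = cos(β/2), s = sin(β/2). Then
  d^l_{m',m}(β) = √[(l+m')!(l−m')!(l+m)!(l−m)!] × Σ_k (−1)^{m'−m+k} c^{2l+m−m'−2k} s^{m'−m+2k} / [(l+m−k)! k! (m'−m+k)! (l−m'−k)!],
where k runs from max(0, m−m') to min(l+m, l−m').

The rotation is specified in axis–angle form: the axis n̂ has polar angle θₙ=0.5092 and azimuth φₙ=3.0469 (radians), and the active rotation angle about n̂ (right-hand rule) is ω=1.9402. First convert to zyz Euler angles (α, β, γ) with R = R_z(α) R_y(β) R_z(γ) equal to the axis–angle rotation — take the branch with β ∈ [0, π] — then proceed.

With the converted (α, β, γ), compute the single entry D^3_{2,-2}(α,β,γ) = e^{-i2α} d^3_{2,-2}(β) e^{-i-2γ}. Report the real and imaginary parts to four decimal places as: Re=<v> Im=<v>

Axis–angle → zyz. n̂ = (sinθₙcosφₙ, sinθₙsinφₙ, cosθₙ) = (-0.485295, +0.046092, +0.873135), ω = 1.9402.
R = I cosω + sinω [n̂]ₓ + (1−cosω) n̂n̂ᵀ gives
  R = [-0.040515, -0.844680, -0.533736; +0.783791, -0.358168, +0.507333; -0.619701, -0.397784, +0.676564]
β = atan2(√(R₁₃²+R₂₃²), R₃₃) = 0.827710; α = atan2(R₂₃, R₁₃) mod 2π = 2.381551; γ = atan2(R₃₂, −R₃₁) mod 2π = 5.712529
First d^3_{2,-2}(β=0.8277), then the phase factors e^{-i(2)α} and e^{-i(-2)γ}:
c=cos(0.827710/2)=0.915577, s=sin(0.827710/2)=0.402142; N=√[120·1·1·120]=120.000000
k∈{0,1} keeps every argument non-negative
  k=0: (−1)^4·120.0000/(24)·0.9156^2·0.4021^4 = +0.109617
  k=1: (−1)^5·120.0000/(120)·0.9156^0·0.4021^6 = -0.004229
d^3_{2,-2}(0.8277) = +0.109617 -0.004229 = +0.105388
D = (+0.050691+0.998714i)·(+0.105388)·(+0.416401-0.909181i) = +0.097918+0.038970i

Re=0.0979 Im=0.0390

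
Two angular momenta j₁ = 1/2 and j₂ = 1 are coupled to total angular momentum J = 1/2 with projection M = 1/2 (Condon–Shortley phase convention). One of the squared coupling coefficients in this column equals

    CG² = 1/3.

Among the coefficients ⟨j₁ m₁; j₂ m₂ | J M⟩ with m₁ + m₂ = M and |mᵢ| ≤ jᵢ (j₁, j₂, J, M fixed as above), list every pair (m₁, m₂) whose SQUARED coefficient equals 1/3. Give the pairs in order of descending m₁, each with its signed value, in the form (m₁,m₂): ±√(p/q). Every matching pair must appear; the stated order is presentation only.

Admissible pairs with m₁+m₂ = M = 1/2: (-1/2,1), (1/2,0)
  (m₁,m₂)=(1/2,0): CG² = 1/3, CG = +√(1/3)   ← matches the target
  (m₁,m₂)=(-1/2,1): CG² = 2/3, CG = −√(2/3)
Pairs with CG² = 1/3: (1/2,0): +√(1/3)

(1/2,0): +√(1/3)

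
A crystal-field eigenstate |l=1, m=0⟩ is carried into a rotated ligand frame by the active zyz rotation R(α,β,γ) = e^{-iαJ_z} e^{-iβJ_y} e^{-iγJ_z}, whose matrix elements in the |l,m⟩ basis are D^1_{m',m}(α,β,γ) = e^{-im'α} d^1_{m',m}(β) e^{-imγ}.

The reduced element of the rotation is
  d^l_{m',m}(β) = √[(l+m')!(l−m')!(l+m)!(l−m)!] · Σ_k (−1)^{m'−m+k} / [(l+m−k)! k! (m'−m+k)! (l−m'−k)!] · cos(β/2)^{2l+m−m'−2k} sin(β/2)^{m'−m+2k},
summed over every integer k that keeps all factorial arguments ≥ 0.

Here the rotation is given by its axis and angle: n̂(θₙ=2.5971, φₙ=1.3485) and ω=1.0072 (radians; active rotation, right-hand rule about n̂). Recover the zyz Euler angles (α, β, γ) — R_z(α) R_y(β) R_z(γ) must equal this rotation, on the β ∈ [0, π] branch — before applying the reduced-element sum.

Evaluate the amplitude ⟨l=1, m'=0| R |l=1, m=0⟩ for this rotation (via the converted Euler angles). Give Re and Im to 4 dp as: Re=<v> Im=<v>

Re=0.8750 Im=0.0000

Axis–angle → zyz. n̂ = (sinθₙcosφₙ, sinθₙsinφₙ, cosθₙ) = (+0.114200, +0.505239, -0.855390), ω = 1.0072.
R = I cosω + sinω [n̂]ₓ + (1−cosω) n̂n̂ᵀ gives
  R = [+0.540304, +0.749969, +0.381599; -0.696221, +0.653125, -0.297832; -0.472597, -0.104757, +0.875030]
β = atan2(√(R₁₃²+R₂₃²), R₃₃) = 0.505298; α = atan2(R₂₃, R₁₃) mod 2π = 5.620457; γ = atan2(R₃₂, −R₃₁) mod 2π = 6.065050
Split into d^1_{0,0}(β=0.5053) × two z-phases.
With c≡cos(β/2)=0.968254 and s≡sin(β/2)=0.249970, N=[1·1·1·1]^{1/2}=1.000000
The bounds max(0,m−m')=0 and min(l+m,l−m')=1 give 2 terms
  k=0: (−1)^0·1.0000/(1)·0.9683^2·0.2500^0 = +0.937515
  k=1: (−1)^1·1.0000/(1)·0.9683^0·0.2500^2 = -0.062485
d^1_{0,0}(0.5053) = +0.937515 -0.062485 = +0.875030
Phases: e^{-i·(0)·5.6205}=+1.000000+0.000000i, e^{-i·(0)·6.0650}=+1.000000+0.000000i ⇒ D=+0.875030+0.000000i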